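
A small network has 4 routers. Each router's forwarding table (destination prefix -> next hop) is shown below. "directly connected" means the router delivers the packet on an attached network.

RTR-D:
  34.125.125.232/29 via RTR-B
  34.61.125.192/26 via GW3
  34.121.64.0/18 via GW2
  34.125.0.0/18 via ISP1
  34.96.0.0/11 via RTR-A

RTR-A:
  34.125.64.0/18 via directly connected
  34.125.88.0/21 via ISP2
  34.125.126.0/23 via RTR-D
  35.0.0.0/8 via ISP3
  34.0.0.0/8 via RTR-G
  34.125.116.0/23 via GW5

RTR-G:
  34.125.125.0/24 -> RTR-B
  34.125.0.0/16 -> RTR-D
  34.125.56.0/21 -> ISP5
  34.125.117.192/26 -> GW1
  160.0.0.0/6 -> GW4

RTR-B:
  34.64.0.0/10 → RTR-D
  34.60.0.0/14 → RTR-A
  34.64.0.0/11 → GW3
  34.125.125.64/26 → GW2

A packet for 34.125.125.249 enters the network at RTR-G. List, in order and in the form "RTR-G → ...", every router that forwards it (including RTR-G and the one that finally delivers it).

At RTR-G: longest match for 34.125.125.249 is 34.125.125.0/24 -> RTR-B
At RTR-B: longest match for 34.125.125.249 is 34.64.0.0/10 -> RTR-D
At RTR-D: longest match for 34.125.125.249 is 34.96.0.0/11 -> RTR-A
At RTR-A: longest match for 34.125.125.249 is 34.125.64.0/18 -> directly connected

RTR-G → RTR-B → RTR-D → RTR-A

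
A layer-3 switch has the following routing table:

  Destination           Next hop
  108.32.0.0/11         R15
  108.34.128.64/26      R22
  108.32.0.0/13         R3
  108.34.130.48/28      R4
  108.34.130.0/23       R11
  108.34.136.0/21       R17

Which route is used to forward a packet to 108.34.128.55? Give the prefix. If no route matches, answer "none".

108.32.0.0/13

Entries matching 108.34.128.55:
  108.32.0.0/11 (108.32.0.0 - 108.63.255.255)
  108.32.0.0/13 (108.32.0.0 - 108.39.255.255)
Most specific is 108.32.0.0/13.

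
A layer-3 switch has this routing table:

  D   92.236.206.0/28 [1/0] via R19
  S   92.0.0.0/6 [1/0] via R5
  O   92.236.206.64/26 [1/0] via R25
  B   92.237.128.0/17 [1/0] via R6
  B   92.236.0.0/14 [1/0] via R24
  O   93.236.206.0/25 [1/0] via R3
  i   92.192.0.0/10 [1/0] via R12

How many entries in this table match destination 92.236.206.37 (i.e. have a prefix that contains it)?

3

Prefixes containing 92.236.206.37:
  92.0.0.0/6 (92.0.0.0 - 95.255.255.255)
  92.192.0.0/10 (92.192.0.0 - 92.255.255.255)
  92.236.0.0/14 (92.236.0.0 - 92.239.255.255)
Total matching entries: 3.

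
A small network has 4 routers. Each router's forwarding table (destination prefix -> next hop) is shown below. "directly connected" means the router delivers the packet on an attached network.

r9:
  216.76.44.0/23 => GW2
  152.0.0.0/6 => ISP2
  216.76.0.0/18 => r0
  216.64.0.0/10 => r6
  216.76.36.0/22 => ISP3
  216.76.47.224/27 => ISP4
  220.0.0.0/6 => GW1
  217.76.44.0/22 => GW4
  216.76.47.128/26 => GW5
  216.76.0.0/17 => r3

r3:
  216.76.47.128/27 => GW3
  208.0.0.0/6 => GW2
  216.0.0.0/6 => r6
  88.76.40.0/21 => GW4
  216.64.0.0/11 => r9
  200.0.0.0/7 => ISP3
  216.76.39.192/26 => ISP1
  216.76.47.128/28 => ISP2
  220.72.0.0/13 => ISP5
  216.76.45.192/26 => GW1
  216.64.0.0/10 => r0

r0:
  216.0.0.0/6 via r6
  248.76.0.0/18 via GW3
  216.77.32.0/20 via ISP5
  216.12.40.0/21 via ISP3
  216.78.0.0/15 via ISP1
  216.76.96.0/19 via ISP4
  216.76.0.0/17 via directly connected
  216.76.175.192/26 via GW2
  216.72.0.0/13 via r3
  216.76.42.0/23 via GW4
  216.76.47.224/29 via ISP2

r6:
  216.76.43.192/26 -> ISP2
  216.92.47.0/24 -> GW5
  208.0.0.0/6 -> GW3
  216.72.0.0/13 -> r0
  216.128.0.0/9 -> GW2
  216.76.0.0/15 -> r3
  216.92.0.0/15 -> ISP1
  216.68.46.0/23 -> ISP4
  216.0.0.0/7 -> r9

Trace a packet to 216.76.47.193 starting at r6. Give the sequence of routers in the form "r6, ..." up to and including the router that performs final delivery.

At r6: longest match for 216.76.47.193 is 216.76.0.0/15 -> r3
At r3: longest match for 216.76.47.193 is 216.64.0.0/11 -> r9
At r9: longest match for 216.76.47.193 is 216.76.0.0/18 -> r0
At r0: longest match for 216.76.47.193 is 216.76.0.0/17 -> directly connected

r6, r3, r9, r0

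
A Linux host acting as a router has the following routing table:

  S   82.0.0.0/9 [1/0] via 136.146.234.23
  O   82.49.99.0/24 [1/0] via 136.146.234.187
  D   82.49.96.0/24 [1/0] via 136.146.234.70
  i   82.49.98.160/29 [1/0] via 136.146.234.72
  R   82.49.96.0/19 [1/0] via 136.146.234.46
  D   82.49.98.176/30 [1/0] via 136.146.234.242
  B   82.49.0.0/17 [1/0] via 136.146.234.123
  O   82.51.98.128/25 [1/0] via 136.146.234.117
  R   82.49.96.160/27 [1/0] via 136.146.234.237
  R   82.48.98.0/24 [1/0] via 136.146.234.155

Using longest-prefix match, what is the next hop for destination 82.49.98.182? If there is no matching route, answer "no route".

Routes whose prefix contains 82.49.98.182:
  82.0.0.0/9 (82.0.0.0 - 82.127.255.255) -> 136.146.234.23
  82.49.0.0/17 (82.49.0.0 - 82.49.127.255) -> 136.146.234.123
  82.49.96.0/19 (82.49.96.0 - 82.49.127.255) -> 136.146.234.46
More-specific entries that do NOT match:
  82.49.98.176/30 (82.49.98.176 - 82.49.98.179) does not contain 82.49.98.182
  82.49.98.160/29 (82.49.98.160 - 82.49.98.167) does not contain 82.49.98.182
  82.49.96.160/27 (82.49.96.160 - 82.49.96.191) does not contain 82.49.98.182
  82.51.98.128/25 (82.51.98.128 - 82.51.98.255) does not contain 82.49.98.182
  82.49.99.0/24 (82.49.99.0 - 82.49.99.255) does not contain 82.49.98.182
  82.49.96.0/24 (82.49.96.0 - 82.49.96.255) does not contain 82.49.98.182
  82.48.98.0/24 (82.48.98.0 - 82.48.98.255) does not contain 82.49.98.182
Longest matching prefix is /19 -> next hop 136.146.234.46.

136.146.234.46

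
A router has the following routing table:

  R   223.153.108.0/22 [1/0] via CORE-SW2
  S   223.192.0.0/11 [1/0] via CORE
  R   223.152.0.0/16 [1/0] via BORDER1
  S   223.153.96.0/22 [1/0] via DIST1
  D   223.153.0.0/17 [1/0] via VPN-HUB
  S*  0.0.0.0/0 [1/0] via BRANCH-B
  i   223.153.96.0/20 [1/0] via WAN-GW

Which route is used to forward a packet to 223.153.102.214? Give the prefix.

223.153.96.0/20

Entries matching 223.153.102.214:
  0.0.0.0/0 (default, matches everything)
  223.153.0.0/17 (223.153.0.0 - 223.153.127.255)
  223.153.96.0/20 (223.153.96.0 - 223.153.111.255)
Most specific is 223.153.96.0/20.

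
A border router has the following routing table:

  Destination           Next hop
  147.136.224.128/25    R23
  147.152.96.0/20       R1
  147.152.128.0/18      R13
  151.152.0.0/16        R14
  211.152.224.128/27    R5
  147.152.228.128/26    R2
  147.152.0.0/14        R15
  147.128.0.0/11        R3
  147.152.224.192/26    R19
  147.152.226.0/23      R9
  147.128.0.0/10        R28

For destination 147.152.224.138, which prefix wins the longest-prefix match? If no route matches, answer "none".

Entries matching 147.152.224.138:
  147.128.0.0/10 (147.128.0.0 - 147.191.255.255)
  147.128.0.0/11 (147.128.0.0 - 147.159.255.255)
  147.152.0.0/14 (147.152.0.0 - 147.155.255.255)
Most specific is 147.152.0.0/14.

147.152.0.0/14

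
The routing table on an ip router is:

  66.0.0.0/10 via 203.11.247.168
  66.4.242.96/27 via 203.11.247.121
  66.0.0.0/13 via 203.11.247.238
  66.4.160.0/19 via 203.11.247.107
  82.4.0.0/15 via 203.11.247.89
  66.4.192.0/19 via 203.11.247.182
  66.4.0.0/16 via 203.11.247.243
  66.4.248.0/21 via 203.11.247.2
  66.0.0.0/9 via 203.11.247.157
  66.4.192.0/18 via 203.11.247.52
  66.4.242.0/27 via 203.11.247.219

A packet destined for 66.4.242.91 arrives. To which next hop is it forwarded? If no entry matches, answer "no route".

Routes whose prefix contains 66.4.242.91:
  66.0.0.0/9 (66.0.0.0 - 66.127.255.255) -> 203.11.247.157
  66.0.0.0/10 (66.0.0.0 - 66.63.255.255) -> 203.11.247.168
  66.0.0.0/13 (66.0.0.0 - 66.7.255.255) -> 203.11.247.238
  66.4.0.0/16 (66.4.0.0 - 66.4.255.255) -> 203.11.247.243
  66.4.192.0/18 (66.4.192.0 - 66.4.255.255) -> 203.11.247.52
More-specific entries that do NOT match:
  66.4.242.96/27 (66.4.242.96 - 66.4.242.127) does not contain 66.4.242.91
  66.4.242.0/27 (66.4.242.0 - 66.4.242.31) does not contain 66.4.242.91
  66.4.248.0/21 (66.4.248.0 - 66.4.255.255) does not contain 66.4.242.91
  66.4.160.0/19 (66.4.160.0 - 66.4.191.255) does not contain 66.4.242.91
  66.4.192.0/19 (66.4.192.0 - 66.4.223.255) does not contain 66.4.242.91
Longest matching prefix is /18 -> next hop 203.11.247.52.

203.11.247.52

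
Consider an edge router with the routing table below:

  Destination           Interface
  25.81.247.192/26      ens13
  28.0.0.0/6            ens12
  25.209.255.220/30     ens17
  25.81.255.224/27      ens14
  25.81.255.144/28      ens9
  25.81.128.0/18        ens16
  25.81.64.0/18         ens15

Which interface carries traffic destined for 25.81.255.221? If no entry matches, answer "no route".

No entry's prefix contains 25.81.255.221; there is no default route.

no route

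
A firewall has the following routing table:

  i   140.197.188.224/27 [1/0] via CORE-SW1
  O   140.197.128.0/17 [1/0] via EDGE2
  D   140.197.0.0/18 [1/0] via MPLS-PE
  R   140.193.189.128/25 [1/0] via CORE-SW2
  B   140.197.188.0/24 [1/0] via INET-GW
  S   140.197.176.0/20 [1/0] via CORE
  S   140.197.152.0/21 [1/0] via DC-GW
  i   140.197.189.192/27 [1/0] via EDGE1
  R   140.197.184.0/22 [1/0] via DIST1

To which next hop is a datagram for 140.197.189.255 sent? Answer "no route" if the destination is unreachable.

CORE

Routes whose prefix contains 140.197.189.255:
  140.197.128.0/17 (140.197.128.0 - 140.197.255.255) -> EDGE2
  140.197.176.0/20 (140.197.176.0 - 140.197.191.255) -> CORE
More-specific entries that do NOT match:
  140.197.188.224/27 (140.197.188.224 - 140.197.188.255) does not contain 140.197.189.255
  140.197.189.192/27 (140.197.189.192 - 140.197.189.223) does not contain 140.197.189.255
  140.193.189.128/25 (140.193.189.128 - 140.193.189.255) does not contain 140.197.189.255
  140.197.188.0/24 (140.197.188.0 - 140.197.188.255) does not contain 140.197.189.255
  140.197.184.0/22 (140.197.184.0 - 140.197.187.255) does not contain 140.197.189.255
  140.197.152.0/21 (140.197.152.0 - 140.197.159.255) does not contain 140.197.189.255
Longest matching prefix is /20 -> next hop CORE.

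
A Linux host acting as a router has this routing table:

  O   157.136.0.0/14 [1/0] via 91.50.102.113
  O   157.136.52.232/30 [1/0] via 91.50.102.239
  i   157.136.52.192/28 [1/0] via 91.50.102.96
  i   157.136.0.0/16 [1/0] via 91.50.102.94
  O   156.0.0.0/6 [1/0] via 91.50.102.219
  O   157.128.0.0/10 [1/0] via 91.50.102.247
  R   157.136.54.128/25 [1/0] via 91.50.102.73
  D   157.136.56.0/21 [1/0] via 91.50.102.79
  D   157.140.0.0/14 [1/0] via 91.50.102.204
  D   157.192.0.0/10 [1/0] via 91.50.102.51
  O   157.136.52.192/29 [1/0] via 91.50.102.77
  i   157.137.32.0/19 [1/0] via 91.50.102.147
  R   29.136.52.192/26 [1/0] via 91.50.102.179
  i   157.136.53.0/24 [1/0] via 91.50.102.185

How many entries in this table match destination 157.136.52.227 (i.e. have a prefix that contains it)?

Prefixes containing 157.136.52.227:
  156.0.0.0/6 (156.0.0.0 - 159.255.255.255)
  157.128.0.0/10 (157.128.0.0 - 157.191.255.255)
  157.136.0.0/14 (157.136.0.0 - 157.139.255.255)
  157.136.0.0/16 (157.136.0.0 - 157.136.255.255)
Total matching entries: 4.

4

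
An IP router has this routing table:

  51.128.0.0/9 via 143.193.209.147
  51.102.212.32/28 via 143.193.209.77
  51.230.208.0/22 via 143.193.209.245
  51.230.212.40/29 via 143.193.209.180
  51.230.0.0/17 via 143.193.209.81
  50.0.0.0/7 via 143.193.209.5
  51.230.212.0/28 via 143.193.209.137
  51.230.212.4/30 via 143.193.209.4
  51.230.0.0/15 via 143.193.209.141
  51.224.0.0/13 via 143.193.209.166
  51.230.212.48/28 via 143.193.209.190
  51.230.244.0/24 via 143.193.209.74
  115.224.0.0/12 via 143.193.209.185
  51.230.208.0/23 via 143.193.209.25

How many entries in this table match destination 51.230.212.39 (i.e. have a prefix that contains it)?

4

Prefixes containing 51.230.212.39:
  50.0.0.0/7 (50.0.0.0 - 51.255.255.255)
  51.128.0.0/9 (51.128.0.0 - 51.255.255.255)
  51.224.0.0/13 (51.224.0.0 - 51.231.255.255)
  51.230.0.0/15 (51.230.0.0 - 51.231.255.255)
Total matching entries: 4.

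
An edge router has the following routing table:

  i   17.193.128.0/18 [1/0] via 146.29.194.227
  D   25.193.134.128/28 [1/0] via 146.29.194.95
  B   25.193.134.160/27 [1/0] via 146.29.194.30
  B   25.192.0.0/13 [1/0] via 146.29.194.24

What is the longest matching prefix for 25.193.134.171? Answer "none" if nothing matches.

Entries matching 25.193.134.171:
  25.192.0.0/13 (25.192.0.0 - 25.199.255.255)
  25.193.134.160/27 (25.193.134.160 - 25.193.134.191)
Most specific is 25.193.134.160/27.

25.193.134.160/27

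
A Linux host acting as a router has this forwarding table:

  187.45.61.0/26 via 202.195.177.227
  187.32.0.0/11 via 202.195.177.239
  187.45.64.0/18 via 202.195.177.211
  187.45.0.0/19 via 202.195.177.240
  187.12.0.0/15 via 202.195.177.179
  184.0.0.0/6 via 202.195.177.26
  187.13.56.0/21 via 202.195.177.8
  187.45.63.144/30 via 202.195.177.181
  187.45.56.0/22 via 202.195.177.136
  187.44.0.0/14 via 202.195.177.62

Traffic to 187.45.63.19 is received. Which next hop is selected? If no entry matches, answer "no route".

Routes whose prefix contains 187.45.63.19:
  184.0.0.0/6 (184.0.0.0 - 187.255.255.255) -> 202.195.177.26
  187.32.0.0/11 (187.32.0.0 - 187.63.255.255) -> 202.195.177.239
  187.44.0.0/14 (187.44.0.0 - 187.47.255.255) -> 202.195.177.62
More-specific entries that do NOT match:
  187.45.63.144/30 (187.45.63.144 - 187.45.63.147) does not contain 187.45.63.19
  187.45.61.0/26 (187.45.61.0 - 187.45.61.63) does not contain 187.45.63.19
  187.45.56.0/22 (187.45.56.0 - 187.45.59.255) does not contain 187.45.63.19
  187.13.56.0/21 (187.13.56.0 - 187.13.63.255) does not contain 187.45.63.19
  187.45.0.0/19 (187.45.0.0 - 187.45.31.255) does not contain 187.45.63.19
  187.45.64.0/18 (187.45.64.0 - 187.45.127.255) does not contain 187.45.63.19
  187.12.0.0/15 (187.12.0.0 - 187.13.255.255) does not contain 187.45.63.19
Longest matching prefix is /14 -> next hop 202.195.177.62.

202.195.177.62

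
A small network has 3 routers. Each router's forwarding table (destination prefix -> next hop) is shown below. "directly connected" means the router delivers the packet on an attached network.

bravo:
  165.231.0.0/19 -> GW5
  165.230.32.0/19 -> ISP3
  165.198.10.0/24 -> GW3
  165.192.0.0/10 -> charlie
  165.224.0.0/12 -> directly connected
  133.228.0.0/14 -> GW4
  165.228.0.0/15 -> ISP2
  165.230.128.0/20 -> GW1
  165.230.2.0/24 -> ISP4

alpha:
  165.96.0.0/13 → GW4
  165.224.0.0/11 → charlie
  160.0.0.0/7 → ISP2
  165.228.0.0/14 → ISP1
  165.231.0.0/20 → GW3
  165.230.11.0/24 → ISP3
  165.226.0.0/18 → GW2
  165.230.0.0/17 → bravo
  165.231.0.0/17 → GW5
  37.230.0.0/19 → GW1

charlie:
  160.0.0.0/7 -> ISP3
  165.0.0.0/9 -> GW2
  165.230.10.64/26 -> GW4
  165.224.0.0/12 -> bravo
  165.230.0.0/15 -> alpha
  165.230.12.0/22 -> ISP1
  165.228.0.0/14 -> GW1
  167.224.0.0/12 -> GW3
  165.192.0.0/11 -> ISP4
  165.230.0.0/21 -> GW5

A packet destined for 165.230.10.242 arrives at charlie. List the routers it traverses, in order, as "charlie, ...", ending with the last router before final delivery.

charlie, alpha, bravo

At charlie: longest match for 165.230.10.242 is 165.230.0.0/15 -> alpha
At alpha: longest match for 165.230.10.242 is 165.230.0.0/17 -> bravo
At bravo: longest match for 165.230.10.242 is 165.224.0.0/12 -> directly connected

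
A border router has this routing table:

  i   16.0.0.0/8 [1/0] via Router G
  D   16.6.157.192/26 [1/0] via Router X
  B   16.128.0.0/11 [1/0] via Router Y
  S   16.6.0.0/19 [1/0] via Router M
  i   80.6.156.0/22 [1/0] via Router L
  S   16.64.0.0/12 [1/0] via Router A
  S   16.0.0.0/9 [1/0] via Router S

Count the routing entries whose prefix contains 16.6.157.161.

Prefixes containing 16.6.157.161:
  16.0.0.0/8 (16.0.0.0 - 16.255.255.255)
  16.0.0.0/9 (16.0.0.0 - 16.127.255.255)
Total matching entries: 2.

2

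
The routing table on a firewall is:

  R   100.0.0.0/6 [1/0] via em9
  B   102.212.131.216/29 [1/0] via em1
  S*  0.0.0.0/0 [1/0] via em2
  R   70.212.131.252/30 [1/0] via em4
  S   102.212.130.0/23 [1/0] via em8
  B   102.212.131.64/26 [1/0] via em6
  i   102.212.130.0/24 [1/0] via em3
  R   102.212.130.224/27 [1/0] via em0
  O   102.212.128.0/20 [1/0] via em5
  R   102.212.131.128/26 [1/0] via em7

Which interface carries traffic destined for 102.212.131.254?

Routes whose prefix contains 102.212.131.254:
  0.0.0.0/0 (default, matches everything) -> em2
  100.0.0.0/6 (100.0.0.0 - 103.255.255.255) -> em9
  102.212.128.0/20 (102.212.128.0 - 102.212.143.255) -> em5
  102.212.130.0/23 (102.212.130.0 - 102.212.131.255) -> em8
More-specific entries that do NOT match:
  70.212.131.252/30 (70.212.131.252 - 70.212.131.255) does not contain 102.212.131.254
  102.212.131.216/29 (102.212.131.216 - 102.212.131.223) does not contain 102.212.131.254
  102.212.130.224/27 (102.212.130.224 - 102.212.130.255) does not contain 102.212.131.254
  102.212.131.64/26 (102.212.131.64 - 102.212.131.127) does not contain 102.212.131.254
  102.212.131.128/26 (102.212.131.128 - 102.212.131.191) does not contain 102.212.131.254
  102.212.130.0/24 (102.212.130.0 - 102.212.130.255) does not contain 102.212.131.254
Longest matching prefix is /23 -> interface em8.

em8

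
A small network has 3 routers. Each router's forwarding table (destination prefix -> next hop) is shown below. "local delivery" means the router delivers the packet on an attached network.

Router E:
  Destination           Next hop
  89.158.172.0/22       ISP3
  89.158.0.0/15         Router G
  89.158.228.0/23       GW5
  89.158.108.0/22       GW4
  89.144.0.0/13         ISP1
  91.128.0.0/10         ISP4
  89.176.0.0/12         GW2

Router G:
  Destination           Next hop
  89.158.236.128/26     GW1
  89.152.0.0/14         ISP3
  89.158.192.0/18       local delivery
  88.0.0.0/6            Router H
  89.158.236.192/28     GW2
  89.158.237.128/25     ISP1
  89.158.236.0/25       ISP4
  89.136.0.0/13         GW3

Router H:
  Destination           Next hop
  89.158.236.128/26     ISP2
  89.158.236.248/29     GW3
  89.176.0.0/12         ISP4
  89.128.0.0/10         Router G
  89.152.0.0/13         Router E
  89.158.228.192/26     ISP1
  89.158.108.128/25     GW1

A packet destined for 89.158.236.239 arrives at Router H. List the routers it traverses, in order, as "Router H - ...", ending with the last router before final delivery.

At Router H: longest match for 89.158.236.239 is 89.152.0.0/13 -> Router E
At Router E: longest match for 89.158.236.239 is 89.158.0.0/15 -> Router G
At Router G: longest match for 89.158.236.239 is 89.158.192.0/18 -> local delivery

Router H - Router E - Router G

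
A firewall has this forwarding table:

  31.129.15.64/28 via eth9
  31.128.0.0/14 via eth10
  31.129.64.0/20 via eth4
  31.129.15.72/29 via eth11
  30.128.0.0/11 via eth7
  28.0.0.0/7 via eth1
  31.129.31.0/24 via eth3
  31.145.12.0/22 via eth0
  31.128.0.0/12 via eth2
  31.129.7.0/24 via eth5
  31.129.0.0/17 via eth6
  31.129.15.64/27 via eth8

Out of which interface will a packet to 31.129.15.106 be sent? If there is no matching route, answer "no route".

Routes whose prefix contains 31.129.15.106:
  31.128.0.0/12 (31.128.0.0 - 31.143.255.255) -> eth2
  31.128.0.0/14 (31.128.0.0 - 31.131.255.255) -> eth10
  31.129.0.0/17 (31.129.0.0 - 31.129.127.255) -> eth6
More-specific entries that do NOT match:
  31.129.15.72/29 (31.129.15.72 - 31.129.15.79) does not contain 31.129.15.106
  31.129.15.64/28 (31.129.15.64 - 31.129.15.79) does not contain 31.129.15.106
  31.129.15.64/27 (31.129.15.64 - 31.129.15.95) does not contain 31.129.15.106
  31.129.31.0/24 (31.129.31.0 - 31.129.31.255) does not contain 31.129.15.106
  31.129.7.0/24 (31.129.7.0 - 31.129.7.255) does not contain 31.129.15.106
  31.145.12.0/22 (31.145.12.0 - 31.145.15.255) does not contain 31.129.15.106
  31.129.64.0/20 (31.129.64.0 - 31.129.79.255) does not contain 31.129.15.106
Longest matching prefix is /17 -> interface eth6.

eth6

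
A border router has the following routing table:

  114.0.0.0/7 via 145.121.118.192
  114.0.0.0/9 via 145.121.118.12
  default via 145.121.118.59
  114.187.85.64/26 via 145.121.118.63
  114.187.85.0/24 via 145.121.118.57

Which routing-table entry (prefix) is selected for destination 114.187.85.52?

114.187.85.0/24

Entries matching 114.187.85.52:
  0.0.0.0/0 (default, matches everything)
  114.0.0.0/7 (114.0.0.0 - 115.255.255.255)
  114.187.85.0/24 (114.187.85.0 - 114.187.85.255)
Most specific is 114.187.85.0/24.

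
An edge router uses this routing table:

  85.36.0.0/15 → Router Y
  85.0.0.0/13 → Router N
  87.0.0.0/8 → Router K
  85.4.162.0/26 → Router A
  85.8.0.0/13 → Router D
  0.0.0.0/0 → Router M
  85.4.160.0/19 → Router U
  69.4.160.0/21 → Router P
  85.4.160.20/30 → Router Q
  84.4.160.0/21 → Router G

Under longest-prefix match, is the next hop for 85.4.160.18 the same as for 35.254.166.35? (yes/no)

85.4.160.18: longest match 85.4.160.0/19 -> Router U
35.254.166.35: longest match 0.0.0.0/0 -> Router M

no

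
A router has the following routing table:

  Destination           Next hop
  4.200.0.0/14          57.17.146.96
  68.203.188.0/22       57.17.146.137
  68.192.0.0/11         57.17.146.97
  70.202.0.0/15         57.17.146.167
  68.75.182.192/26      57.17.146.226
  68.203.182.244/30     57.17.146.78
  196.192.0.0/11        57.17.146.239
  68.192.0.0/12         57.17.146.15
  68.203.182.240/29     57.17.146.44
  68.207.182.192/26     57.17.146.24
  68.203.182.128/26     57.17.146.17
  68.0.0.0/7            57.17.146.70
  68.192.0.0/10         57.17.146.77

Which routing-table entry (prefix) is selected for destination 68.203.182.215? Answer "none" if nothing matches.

Entries matching 68.203.182.215:
  68.0.0.0/7 (68.0.0.0 - 69.255.255.255)
  68.192.0.0/10 (68.192.0.0 - 68.255.255.255)
  68.192.0.0/11 (68.192.0.0 - 68.223.255.255)
  68.192.0.0/12 (68.192.0.0 - 68.207.255.255)
Most specific is 68.192.0.0/12.

68.192.0.0/12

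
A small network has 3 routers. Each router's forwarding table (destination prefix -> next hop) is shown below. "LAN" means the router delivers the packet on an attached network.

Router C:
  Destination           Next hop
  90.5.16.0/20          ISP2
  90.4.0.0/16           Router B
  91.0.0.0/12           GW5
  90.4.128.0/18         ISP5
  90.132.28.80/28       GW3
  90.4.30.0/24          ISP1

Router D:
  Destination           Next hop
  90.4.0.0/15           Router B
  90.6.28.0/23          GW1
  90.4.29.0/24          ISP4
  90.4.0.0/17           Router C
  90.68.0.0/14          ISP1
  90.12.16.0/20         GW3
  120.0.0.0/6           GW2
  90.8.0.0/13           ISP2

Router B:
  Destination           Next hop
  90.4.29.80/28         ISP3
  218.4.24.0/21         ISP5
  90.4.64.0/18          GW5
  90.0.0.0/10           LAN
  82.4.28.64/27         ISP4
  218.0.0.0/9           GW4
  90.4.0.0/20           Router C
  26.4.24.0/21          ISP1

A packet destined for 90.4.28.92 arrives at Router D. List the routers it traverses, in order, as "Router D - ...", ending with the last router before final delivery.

At Router D: longest match for 90.4.28.92 is 90.4.0.0/17 -> Router C
At Router C: longest match for 90.4.28.92 is 90.4.0.0/16 -> Router B
At Router B: longest match for 90.4.28.92 is 90.0.0.0/10 -> LAN

Router D - Router C - Router B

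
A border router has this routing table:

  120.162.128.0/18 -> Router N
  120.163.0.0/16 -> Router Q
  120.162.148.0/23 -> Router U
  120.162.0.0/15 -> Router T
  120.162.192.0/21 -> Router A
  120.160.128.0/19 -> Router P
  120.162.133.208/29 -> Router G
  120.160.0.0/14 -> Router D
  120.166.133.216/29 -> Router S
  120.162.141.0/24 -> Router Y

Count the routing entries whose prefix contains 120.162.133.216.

3

Prefixes containing 120.162.133.216:
  120.160.0.0/14 (120.160.0.0 - 120.163.255.255)
  120.162.0.0/15 (120.162.0.0 - 120.163.255.255)
  120.162.128.0/18 (120.162.128.0 - 120.162.191.255)
Total matching entries: 3.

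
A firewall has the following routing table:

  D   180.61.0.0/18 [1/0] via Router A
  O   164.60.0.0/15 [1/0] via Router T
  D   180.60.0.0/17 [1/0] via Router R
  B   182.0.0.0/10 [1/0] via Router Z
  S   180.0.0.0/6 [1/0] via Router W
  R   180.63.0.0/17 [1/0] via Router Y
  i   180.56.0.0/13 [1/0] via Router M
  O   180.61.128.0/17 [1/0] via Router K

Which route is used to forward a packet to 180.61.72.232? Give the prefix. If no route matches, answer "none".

180.56.0.0/13

Entries matching 180.61.72.232:
  180.0.0.0/6 (180.0.0.0 - 183.255.255.255)
  180.56.0.0/13 (180.56.0.0 - 180.63.255.255)
Most specific is 180.56.0.0/13.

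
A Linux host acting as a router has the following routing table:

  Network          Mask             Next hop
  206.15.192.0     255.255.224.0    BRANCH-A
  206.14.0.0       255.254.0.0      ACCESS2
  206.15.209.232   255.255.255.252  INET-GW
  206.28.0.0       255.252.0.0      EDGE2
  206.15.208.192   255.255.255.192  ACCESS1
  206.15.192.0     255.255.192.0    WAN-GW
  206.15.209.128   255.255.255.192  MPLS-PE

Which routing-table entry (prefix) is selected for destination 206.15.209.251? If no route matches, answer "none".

206.15.192.0/19

Entries matching 206.15.209.251:
  206.14.0.0/15 (206.14.0.0 - 206.15.255.255)
  206.15.192.0/18 (206.15.192.0 - 206.15.255.255)
  206.15.192.0/19 (206.15.192.0 - 206.15.223.255)
Most specific is 206.15.192.0/19.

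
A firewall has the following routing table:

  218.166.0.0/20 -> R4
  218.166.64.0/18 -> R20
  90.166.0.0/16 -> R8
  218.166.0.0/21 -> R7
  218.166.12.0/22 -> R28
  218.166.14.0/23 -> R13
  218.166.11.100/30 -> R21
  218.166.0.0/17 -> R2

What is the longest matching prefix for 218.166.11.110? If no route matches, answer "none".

Entries matching 218.166.11.110:
  218.166.0.0/17 (218.166.0.0 - 218.166.127.255)
  218.166.0.0/20 (218.166.0.0 - 218.166.15.255)
Most specific is 218.166.0.0/20.

218.166.0.0/20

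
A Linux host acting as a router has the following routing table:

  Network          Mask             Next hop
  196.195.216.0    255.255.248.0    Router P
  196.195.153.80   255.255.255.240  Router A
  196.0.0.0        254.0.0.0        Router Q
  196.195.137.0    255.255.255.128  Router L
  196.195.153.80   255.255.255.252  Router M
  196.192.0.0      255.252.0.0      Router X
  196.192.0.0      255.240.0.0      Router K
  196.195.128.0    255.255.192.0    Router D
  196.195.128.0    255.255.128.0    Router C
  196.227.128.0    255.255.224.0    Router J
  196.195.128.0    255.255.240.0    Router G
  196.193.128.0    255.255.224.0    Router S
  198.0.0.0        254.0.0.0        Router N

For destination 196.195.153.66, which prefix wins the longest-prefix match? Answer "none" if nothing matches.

Entries matching 196.195.153.66:
  196.0.0.0/7 (196.0.0.0 - 197.255.255.255)
  196.192.0.0/12 (196.192.0.0 - 196.207.255.255)
  196.192.0.0/14 (196.192.0.0 - 196.195.255.255)
  196.195.128.0/17 (196.195.128.0 - 196.195.255.255)
  196.195.128.0/18 (196.195.128.0 - 196.195.191.255)
Most specific is 196.195.128.0/18.

196.195.128.0/18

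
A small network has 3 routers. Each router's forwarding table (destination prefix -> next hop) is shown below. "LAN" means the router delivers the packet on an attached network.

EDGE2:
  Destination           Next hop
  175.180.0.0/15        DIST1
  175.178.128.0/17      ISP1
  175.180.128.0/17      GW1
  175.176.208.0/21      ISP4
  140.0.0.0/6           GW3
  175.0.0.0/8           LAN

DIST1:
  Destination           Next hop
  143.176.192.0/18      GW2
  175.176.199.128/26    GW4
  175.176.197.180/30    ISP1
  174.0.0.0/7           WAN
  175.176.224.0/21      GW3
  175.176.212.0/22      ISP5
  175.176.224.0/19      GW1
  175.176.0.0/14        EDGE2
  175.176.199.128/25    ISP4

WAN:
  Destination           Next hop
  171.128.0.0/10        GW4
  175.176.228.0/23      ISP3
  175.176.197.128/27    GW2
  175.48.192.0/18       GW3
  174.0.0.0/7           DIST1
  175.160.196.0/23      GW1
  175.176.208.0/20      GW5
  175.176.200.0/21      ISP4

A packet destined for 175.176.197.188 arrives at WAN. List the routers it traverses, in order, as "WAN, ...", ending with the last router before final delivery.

At WAN: longest match for 175.176.197.188 is 174.0.0.0/7 -> DIST1
At DIST1: longest match for 175.176.197.188 is 175.176.0.0/14 -> EDGE2
At EDGE2: longest match for 175.176.197.188 is 175.0.0.0/8 -> LAN

WAN, DIST1, EDGE2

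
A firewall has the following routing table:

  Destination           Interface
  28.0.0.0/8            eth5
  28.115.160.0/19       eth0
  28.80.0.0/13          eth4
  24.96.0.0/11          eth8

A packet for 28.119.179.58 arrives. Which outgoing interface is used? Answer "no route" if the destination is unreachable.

Routes whose prefix contains 28.119.179.58:
  28.0.0.0/8 (28.0.0.0 - 28.255.255.255) -> eth5
More-specific entries that do NOT match:
  28.115.160.0/19 (28.115.160.0 - 28.115.191.255) does not contain 28.119.179.58
  28.80.0.0/13 (28.80.0.0 - 28.87.255.255) does not contain 28.119.179.58
  24.96.0.0/11 (24.96.0.0 - 24.127.255.255) does not contain 28.119.179.58
Longest matching prefix is /8 -> interface eth5.

eth5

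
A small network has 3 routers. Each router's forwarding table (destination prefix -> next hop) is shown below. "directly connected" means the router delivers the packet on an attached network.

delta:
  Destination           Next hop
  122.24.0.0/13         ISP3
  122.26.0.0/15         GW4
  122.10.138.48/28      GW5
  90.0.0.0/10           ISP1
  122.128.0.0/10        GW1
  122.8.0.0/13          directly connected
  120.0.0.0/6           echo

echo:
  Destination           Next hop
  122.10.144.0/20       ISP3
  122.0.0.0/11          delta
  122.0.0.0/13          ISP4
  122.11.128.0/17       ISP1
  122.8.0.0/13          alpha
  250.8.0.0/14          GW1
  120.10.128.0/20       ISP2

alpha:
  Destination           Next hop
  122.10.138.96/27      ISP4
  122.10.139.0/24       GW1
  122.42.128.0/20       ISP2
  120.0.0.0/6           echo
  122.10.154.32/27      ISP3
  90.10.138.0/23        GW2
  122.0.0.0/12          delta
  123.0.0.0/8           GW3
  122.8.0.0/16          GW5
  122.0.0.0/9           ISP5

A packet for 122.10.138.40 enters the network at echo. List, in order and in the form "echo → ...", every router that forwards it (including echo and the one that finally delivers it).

At echo: longest match for 122.10.138.40 is 122.8.0.0/13 -> alpha
At alpha: longest match for 122.10.138.40 is 122.0.0.0/12 -> delta
At delta: longest match for 122.10.138.40 is 122.8.0.0/13 -> directly connected

echo → alpha → delta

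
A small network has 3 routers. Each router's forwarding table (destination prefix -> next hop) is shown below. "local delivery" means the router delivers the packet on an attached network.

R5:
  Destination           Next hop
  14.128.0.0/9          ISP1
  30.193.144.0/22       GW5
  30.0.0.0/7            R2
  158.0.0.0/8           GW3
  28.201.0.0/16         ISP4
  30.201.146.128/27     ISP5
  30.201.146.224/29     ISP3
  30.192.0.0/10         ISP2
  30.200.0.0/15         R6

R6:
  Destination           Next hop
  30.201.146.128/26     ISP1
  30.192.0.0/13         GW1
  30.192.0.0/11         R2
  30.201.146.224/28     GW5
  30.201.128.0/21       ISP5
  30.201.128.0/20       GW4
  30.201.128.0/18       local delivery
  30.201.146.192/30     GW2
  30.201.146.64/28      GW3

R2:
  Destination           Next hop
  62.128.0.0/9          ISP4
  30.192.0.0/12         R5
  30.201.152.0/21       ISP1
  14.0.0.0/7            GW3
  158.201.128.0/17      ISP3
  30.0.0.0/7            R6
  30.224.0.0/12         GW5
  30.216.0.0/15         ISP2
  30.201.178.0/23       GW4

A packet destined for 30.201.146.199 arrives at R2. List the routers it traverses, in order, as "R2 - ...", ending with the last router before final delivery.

At R2: longest match for 30.201.146.199 is 30.192.0.0/12 -> R5
At R5: longest match for 30.201.146.199 is 30.200.0.0/15 -> R6
At R6: longest match for 30.201.146.199 is 30.201.128.0/18 -> local delivery

R2 - R5 - R6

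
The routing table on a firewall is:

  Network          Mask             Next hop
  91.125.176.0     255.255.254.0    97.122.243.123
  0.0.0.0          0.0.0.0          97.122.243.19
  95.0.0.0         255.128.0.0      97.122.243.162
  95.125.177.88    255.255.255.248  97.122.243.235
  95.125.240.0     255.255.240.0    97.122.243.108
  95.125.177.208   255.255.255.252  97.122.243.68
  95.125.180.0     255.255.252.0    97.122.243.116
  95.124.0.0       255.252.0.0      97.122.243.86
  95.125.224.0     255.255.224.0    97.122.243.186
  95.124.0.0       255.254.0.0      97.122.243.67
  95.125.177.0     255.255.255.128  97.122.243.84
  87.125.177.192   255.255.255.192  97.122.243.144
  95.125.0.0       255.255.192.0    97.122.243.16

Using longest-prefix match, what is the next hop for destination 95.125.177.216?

97.122.243.67

Routes whose prefix contains 95.125.177.216:
  0.0.0.0/0 (default, matches everything) -> 97.122.243.19
  95.0.0.0/9 (95.0.0.0 - 95.127.255.255) -> 97.122.243.162
  95.124.0.0/14 (95.124.0.0 - 95.127.255.255) -> 97.122.243.86
  95.124.0.0/15 (95.124.0.0 - 95.125.255.255) -> 97.122.243.67
More-specific entries that do NOT match:
  95.125.177.208/30 (95.125.177.208 - 95.125.177.211) does not contain 95.125.177.216
  95.125.177.88/29 (95.125.177.88 - 95.125.177.95) does not contain 95.125.177.216
  87.125.177.192/26 (87.125.177.192 - 87.125.177.255) does not contain 95.125.177.216
  95.125.177.0/25 (95.125.177.0 - 95.125.177.127) does not contain 95.125.177.216
  91.125.176.0/23 (91.125.176.0 - 91.125.177.255) does not contain 95.125.177.216
  95.125.180.0/22 (95.125.180.0 - 95.125.183.255) does not contain 95.125.177.216
  95.125.240.0/20 (95.125.240.0 - 95.125.255.255) does not contain 95.125.177.216
  95.125.224.0/19 (95.125.224.0 - 95.125.255.255) does not contain 95.125.177.216
  95.125.0.0/18 (95.125.0.0 - 95.125.63.255) does not contain 95.125.177.216
Longest matching prefix is /15 -> next hop 97.122.243.67.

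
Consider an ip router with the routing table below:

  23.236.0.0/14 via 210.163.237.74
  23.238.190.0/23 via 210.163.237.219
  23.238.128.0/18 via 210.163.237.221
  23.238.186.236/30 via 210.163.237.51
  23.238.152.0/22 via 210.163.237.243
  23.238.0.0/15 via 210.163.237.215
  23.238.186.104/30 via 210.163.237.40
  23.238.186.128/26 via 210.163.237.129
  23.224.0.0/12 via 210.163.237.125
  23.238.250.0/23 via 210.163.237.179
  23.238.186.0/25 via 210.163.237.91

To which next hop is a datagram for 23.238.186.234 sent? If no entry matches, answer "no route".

Routes whose prefix contains 23.238.186.234:
  23.224.0.0/12 (23.224.0.0 - 23.239.255.255) -> 210.163.237.125
  23.236.0.0/14 (23.236.0.0 - 23.239.255.255) -> 210.163.237.74
  23.238.0.0/15 (23.238.0.0 - 23.239.255.255) -> 210.163.237.215
  23.238.128.0/18 (23.238.128.0 - 23.238.191.255) -> 210.163.237.221
More-specific entries that do NOT match:
  23.238.186.236/30 (23.238.186.236 - 23.238.186.239) does not contain 23.238.186.234
  23.238.186.104/30 (23.238.186.104 - 23.238.186.107) does not contain 23.238.186.234
  23.238.186.128/26 (23.238.186.128 - 23.238.186.191) does not contain 23.238.186.234
  23.238.186.0/25 (23.238.186.0 - 23.238.186.127) does not contain 23.238.186.234
  23.238.190.0/23 (23.238.190.0 - 23.238.191.255) does not contain 23.238.186.234
  23.238.250.0/23 (23.238.250.0 - 23.238.251.255) does not contain 23.238.186.234
  23.238.152.0/22 (23.238.152.0 - 23.238.155.255) does not contain 23.238.186.234
Longest matching prefix is /18 -> next hop 210.163.237.221.

210.163.237.221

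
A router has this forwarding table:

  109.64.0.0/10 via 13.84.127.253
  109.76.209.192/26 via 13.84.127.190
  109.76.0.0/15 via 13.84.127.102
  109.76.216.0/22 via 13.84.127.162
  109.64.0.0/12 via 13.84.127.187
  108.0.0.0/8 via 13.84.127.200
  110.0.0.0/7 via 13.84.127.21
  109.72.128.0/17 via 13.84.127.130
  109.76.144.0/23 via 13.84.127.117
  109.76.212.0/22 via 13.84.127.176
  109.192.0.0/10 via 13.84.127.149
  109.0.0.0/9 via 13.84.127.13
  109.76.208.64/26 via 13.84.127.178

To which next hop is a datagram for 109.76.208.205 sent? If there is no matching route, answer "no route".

13.84.127.102

Routes whose prefix contains 109.76.208.205:
  109.0.0.0/9 (109.0.0.0 - 109.127.255.255) -> 13.84.127.13
  109.64.0.0/10 (109.64.0.0 - 109.127.255.255) -> 13.84.127.253
  109.64.0.0/12 (109.64.0.0 - 109.79.255.255) -> 13.84.127.187
  109.76.0.0/15 (109.76.0.0 - 109.77.255.255) -> 13.84.127.102
More-specific entries that do NOT match:
  109.76.209.192/26 (109.76.209.192 - 109.76.209.255) does not contain 109.76.208.205
  109.76.208.64/26 (109.76.208.64 - 109.76.208.127) does not contain 109.76.208.205
  109.76.144.0/23 (109.76.144.0 - 109.76.145.255) does not contain 109.76.208.205
  109.76.216.0/22 (109.76.216.0 - 109.76.219.255) does not contain 109.76.208.205
  109.76.212.0/22 (109.76.212.0 - 109.76.215.255) does not contain 109.76.208.205
  109.72.128.0/17 (109.72.128.0 - 109.72.255.255) does not contain 109.76.208.205
Longest matching prefix is /15 -> next hop 13.84.127.102.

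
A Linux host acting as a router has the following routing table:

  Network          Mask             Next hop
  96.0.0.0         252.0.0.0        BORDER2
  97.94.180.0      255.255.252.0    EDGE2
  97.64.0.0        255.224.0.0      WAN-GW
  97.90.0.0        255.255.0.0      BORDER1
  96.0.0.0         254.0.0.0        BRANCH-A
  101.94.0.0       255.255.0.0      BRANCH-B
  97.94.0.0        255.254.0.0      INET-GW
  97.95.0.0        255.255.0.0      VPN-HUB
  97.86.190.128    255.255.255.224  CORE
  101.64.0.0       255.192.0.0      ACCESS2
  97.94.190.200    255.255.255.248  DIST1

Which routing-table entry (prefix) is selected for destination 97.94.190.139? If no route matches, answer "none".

Entries matching 97.94.190.139:
  96.0.0.0/6 (96.0.0.0 - 99.255.255.255)
  96.0.0.0/7 (96.0.0.0 - 97.255.255.255)
  97.64.0.0/11 (97.64.0.0 - 97.95.255.255)
  97.94.0.0/15 (97.94.0.0 - 97.95.255.255)
Most specific is 97.94.0.0/15.

97.94.0.0/15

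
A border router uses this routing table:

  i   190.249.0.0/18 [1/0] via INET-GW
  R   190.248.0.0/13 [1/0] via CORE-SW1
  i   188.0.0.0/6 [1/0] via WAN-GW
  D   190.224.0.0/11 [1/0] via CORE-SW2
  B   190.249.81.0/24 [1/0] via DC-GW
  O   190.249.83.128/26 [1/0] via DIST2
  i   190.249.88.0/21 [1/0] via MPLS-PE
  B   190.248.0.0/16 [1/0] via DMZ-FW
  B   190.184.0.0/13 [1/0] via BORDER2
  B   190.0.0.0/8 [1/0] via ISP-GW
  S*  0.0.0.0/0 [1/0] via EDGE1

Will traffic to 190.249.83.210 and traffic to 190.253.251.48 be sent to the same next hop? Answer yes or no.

190.249.83.210: longest match 190.248.0.0/13 -> CORE-SW1
190.253.251.48: longest match 190.248.0.0/13 -> CORE-SW1

yes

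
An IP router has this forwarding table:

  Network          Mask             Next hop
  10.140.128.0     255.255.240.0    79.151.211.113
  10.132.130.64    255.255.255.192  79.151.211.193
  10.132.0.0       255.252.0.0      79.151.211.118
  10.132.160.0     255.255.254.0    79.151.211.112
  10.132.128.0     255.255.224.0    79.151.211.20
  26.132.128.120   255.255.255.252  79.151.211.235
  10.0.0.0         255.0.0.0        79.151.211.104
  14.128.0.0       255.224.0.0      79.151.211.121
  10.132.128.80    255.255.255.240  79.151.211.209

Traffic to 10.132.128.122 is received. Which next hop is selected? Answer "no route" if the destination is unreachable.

Routes whose prefix contains 10.132.128.122:
  10.0.0.0/8 (10.0.0.0 - 10.255.255.255) -> 79.151.211.104
  10.132.0.0/14 (10.132.0.0 - 10.135.255.255) -> 79.151.211.118
  10.132.128.0/19 (10.132.128.0 - 10.132.159.255) -> 79.151.211.20
More-specific entries that do NOT match:
  26.132.128.120/30 (26.132.128.120 - 26.132.128.123) does not contain 10.132.128.122
  10.132.128.80/28 (10.132.128.80 - 10.132.128.95) does not contain 10.132.128.122
  10.132.130.64/26 (10.132.130.64 - 10.132.130.127) does not contain 10.132.128.122
  10.132.160.0/23 (10.132.160.0 - 10.132.161.255) does not contain 10.132.128.122
  10.140.128.0/20 (10.140.128.0 - 10.140.143.255) does not contain 10.132.128.122
Longest matching prefix is /19 -> next hop 79.151.211.20.

79.151.211.20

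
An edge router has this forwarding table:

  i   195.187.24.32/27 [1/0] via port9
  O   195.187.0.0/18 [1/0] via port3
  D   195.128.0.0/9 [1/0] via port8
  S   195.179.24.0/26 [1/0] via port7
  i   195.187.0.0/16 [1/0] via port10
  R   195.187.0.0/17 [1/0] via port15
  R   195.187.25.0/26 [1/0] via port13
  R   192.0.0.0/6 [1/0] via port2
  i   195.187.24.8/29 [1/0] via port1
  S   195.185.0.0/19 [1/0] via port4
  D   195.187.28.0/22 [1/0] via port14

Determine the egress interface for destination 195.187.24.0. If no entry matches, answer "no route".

port3

Routes whose prefix contains 195.187.24.0:
  192.0.0.0/6 (192.0.0.0 - 195.255.255.255) -> port2
  195.128.0.0/9 (195.128.0.0 - 195.255.255.255) -> port8
  195.187.0.0/16 (195.187.0.0 - 195.187.255.255) -> port10
  195.187.0.0/17 (195.187.0.0 - 195.187.127.255) -> port15
  195.187.0.0/18 (195.187.0.0 - 195.187.63.255) -> port3
More-specific entries that do NOT match:
  195.187.24.8/29 (195.187.24.8 - 195.187.24.15) does not contain 195.187.24.0
  195.187.24.32/27 (195.187.24.32 - 195.187.24.63) does not contain 195.187.24.0
  195.179.24.0/26 (195.179.24.0 - 195.179.24.63) does not contain 195.187.24.0
  195.187.25.0/26 (195.187.25.0 - 195.187.25.63) does not contain 195.187.24.0
  195.187.28.0/22 (195.187.28.0 - 195.187.31.255) does not contain 195.187.24.0
  195.185.0.0/19 (195.185.0.0 - 195.185.31.255) does not contain 195.187.24.0
Longest matching prefix is /18 -> interface port3.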